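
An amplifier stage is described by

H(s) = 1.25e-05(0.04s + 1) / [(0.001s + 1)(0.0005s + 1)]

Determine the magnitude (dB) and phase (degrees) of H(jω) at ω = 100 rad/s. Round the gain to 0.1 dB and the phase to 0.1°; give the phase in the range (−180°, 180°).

At ω = 100 rad/s:
zero (1 + j100·0.04) = 1 + j4 → |·| ≈ 4.1231, ∠ ≈ 75.96°
pole (1 + j100·0.001) = 1 + j0.1 → |·| ≈ 1.005, ∠ ≈ 5.71°
pole (1 + j100·0.0005) = 1 + j0.05 → |·| ≈ 1.0012, ∠ ≈ 2.86°
|H| = 1.25e-05 · 4.1231 / (1.005 · 1.0012) ≈ 5.1221e-05
Gain = 20 log₁₀(5.1221e-05) ≈ -85.81 dB
∠H = (75.96°) − (5.71° + 2.86°) = 67.39°

-85.8 dB, 67.4°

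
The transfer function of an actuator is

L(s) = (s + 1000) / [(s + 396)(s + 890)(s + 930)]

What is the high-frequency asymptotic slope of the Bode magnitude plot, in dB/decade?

-40 dB/decade

Each pole contributes −20 dB/decade at high frequency; each zero contributes +20 dB/decade.
Net: 1 zero(s) − 3 pole(s) → -40 dB/decade.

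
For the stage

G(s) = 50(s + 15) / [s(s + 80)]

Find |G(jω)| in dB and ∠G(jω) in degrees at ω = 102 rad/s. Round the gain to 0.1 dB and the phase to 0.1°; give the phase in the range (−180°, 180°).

-8.2 dB, -60.3°

At s = jω = j102:
zero (s+15): 15 + j102 → |·| = √(15²+102²) = √10629 ≈ 103.1, ∠ = arctan(102/15) ≈ 81.63°
pole (s+80): 80 + j102 → |·| = √(80²+102²) = √16804 ≈ 129.63, ∠ = arctan(102/80) ≈ 51.89°
pole at origin: |s| = 102, ∠ = 90.00° (in denominator)
|G| = 50 · 103.1 / 13222 ≈ 0.38988
Gain = 20 log₁₀(0.38988) ≈ -8.18 dB
∠G = 81.63° − 141.89° = -60.26°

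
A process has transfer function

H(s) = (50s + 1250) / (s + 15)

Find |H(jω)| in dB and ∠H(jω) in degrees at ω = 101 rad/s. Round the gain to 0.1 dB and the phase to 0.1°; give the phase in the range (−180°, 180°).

34.1 dB, -5.5°

Substitute s = j101:
Numerator: 50(j101) + 1250 = 1250 + j5050
Denominator: (j101) + 15 = 15 + j101
|N| = √(1250² + 5050²) ≈ 5202.4, ∠N ≈ 76.10°
|D| = √(15² + 101²) ≈ 102.11, ∠D ≈ 81.55°
|H| = 5202.4 / 102.11 ≈ 50.949
Gain = 20 log₁₀(50.949) ≈ 34.14 dB
∠H = 76.10° − 81.55° = -5.45°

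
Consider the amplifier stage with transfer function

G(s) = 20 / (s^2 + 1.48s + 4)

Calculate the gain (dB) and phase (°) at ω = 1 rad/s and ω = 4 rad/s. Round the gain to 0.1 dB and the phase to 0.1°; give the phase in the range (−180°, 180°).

At s = jω = j1:
quadratic: (j1)² + 1.48·j1 + 4 = 3 + j1.48 → |·| ≈ 3.3452, ∠ ≈ 26.26°
|G| = 20 / 3.3452 ≈ 5.9787
Gain = 20 log₁₀(5.9787) ≈ 15.53 dB
∠G = 0.00° − 26.26° = -26.26°

At s = jω = j4:
quadratic: (j4)² + 1.48·j4 + 4 = -12 + j5.92 → |·| ≈ 13.381, ∠ ≈ 153.74°
|G| = 20 / 13.381 ≈ 1.4947
Gain = 20 log₁₀(1.4947) ≈ 3.49 dB
∠G = 0.00° − 153.74° = -153.74°

ω = 1: 15.5 dB, -26.3°; ω = 4: 3.5 dB, -153.7°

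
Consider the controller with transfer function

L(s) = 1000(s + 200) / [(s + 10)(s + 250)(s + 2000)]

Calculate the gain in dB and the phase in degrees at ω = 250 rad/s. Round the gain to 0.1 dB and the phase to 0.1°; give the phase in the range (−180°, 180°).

-54.9 dB, -88.5°

At s = jω = j250:
zero (s+200): 200 + j250 → |·| = √(200²+250²) = √102500 ≈ 320.16, ∠ = arctan(250/200) ≈ 51.34°
pole (s+10): 10 + j250 → |·| = √(10²+250²) = √62600 ≈ 250.2, ∠ = arctan(250/10) ≈ 87.71°
pole (s+250): 250 + j250 → |·| = √(250²+250²) = √125000 ≈ 353.55, ∠ = arctan(250/250) ≈ 45.00°
pole (s+2000): 2000 + j250 → |·| = √(2000²+250²) = √4062500 ≈ 2015.6, ∠ = arctan(250/2000) ≈ 7.13°
|L| = 1000 · 320.16 / 1.783e+08 ≈ 0.0017956
Gain = 20 log₁₀(0.0017956) ≈ -54.92 dB
∠L = 51.34° − 139.84° = -88.50°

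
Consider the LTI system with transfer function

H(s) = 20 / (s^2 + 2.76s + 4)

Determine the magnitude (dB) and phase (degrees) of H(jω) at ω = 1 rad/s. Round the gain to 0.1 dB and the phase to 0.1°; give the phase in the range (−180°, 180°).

At s = jω = j1:
quadratic: (j1)² + 2.76·j1 + 4 = 3 + j2.76 → |·| ≈ 4.0765, ∠ ≈ 42.61°
|H| = 20 / 4.0765 ≈ 4.9062
Gain = 20 log₁₀(4.9062) ≈ 13.81 dB
∠H = 0.00° − 42.61° = -42.61°

13.8 dB, -42.6°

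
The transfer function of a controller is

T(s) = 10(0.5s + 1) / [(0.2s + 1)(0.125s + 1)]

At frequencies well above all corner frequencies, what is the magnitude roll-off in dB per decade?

-20 dB/decade

Each pole contributes −20 dB/decade at high frequency; each zero contributes +20 dB/decade.
Net: 1 zero(s) − 2 pole(s) → -20 dB/decade.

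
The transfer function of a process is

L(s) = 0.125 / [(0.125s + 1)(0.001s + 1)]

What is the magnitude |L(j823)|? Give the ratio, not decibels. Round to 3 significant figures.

At ω = 823 rad/s:
pole (1 + j823·0.125) = 1 + j102.875 → |·| ≈ 102.88, ∠ ≈ 89.44°
pole (1 + j823·0.001) = 1 + j0.823 → |·| ≈ 1.2951, ∠ ≈ 39.45°
|L| = 0.125 · 1 / (102.88 · 1.2951) ≈ 0.00093816

0.000938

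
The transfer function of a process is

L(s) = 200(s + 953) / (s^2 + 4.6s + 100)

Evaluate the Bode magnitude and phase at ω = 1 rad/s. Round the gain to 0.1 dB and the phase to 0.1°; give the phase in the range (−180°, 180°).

At s = jω = j1:
zero (s+953): 953 + j1 → |·| = √(953²+1²) = √908210 ≈ 953, ∠ = arctan(1/953) ≈ 0.06°
quadratic: (j1)² + 4.6·j1 + 100 = 99 + j4.6 → |·| ≈ 99.107, ∠ ≈ 2.66°
|L| = 200 · 953 / 99.107 ≈ 1923.2
Gain = 20 log₁₀(1923.2) ≈ 65.68 dB
∠L = 0.06° − 2.66° = -2.60°

65.7 dB, -2.6°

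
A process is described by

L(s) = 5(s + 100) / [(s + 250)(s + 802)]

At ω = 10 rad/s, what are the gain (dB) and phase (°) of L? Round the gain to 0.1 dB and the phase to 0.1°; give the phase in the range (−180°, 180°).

-52.0 dB, 2.7°

At s = jω = j10:
zero (s+100): 100 + j10 → |·| = √(100²+10²) = √10100 ≈ 100.5, ∠ = arctan(10/100) ≈ 5.71°
pole (s+250): 250 + j10 → |·| = √(250²+10²) = √62600 ≈ 250.2, ∠ = arctan(10/250) ≈ 2.29°
pole (s+802): 802 + j10 → |·| = √(802²+10²) = √643304 ≈ 802.06, ∠ = arctan(10/802) ≈ 0.71°
|L| = 5 · 100.5 / 2.0068e+05 ≈ 0.002504
Gain = 20 log₁₀(0.002504) ≈ -52.03 dB
∠L = 5.71° − 3.00° = 2.71°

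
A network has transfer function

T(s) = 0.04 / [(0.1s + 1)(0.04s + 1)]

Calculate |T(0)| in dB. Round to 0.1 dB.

T(0) = 0.04 · 1 / 1 = 0.04
20 log₁₀(0.04) ≈ -27.96 dB

-28.0 dB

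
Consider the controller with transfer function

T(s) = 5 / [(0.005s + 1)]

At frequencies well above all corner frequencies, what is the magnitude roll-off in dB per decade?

-20 dB/decade

Each pole contributes −20 dB/decade at high frequency; each zero contributes +20 dB/decade.
Net: 0 zero(s) − 1 pole(s) → -20 dB/decade.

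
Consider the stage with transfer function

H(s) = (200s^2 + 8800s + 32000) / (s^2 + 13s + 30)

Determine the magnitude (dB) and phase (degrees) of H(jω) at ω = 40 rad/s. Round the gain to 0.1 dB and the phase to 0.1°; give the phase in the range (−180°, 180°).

Substitute s = j40:
Numerator: 200(j40)^2 + 8800(j40) + 32000 = -288000 + j352000
Denominator: (j40)^2 + 13(j40) + 30 = -1570 + j520
|N| = √(288000² + 352000²) ≈ 4.5481e+05, ∠N ≈ 129.29°
|D| = √(1570² + 520²) ≈ 1653.9, ∠D ≈ 161.67°
|H| = 4.5481e+05 / 1653.9 ≈ 274.99
Gain = 20 log₁₀(274.99) ≈ 48.79 dB
∠H = 129.29° − 161.67° = -32.38°

48.8 dB, -32.4°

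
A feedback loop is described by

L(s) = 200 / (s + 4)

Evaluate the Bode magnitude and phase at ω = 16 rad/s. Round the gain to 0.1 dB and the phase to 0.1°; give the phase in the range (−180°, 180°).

At s = jω = j16:
pole (s+4): 4 + j16 → |·| = √(4²+16²) = √272 ≈ 16.492, ∠ = arctan(16/4) ≈ 75.96°
|L| = 200 / 16.492 ≈ 12.127
Gain = 20 log₁₀(12.127) ≈ 21.68 dB
∠L = 0.00° − 75.96° = -75.96°

21.7 dB, -76.0°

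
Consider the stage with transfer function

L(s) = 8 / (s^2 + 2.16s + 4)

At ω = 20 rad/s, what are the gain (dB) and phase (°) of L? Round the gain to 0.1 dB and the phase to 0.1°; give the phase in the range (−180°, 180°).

At s = jω = j20:
quadratic: (j20)² + 2.16·j20 + 4 = -396 + j43.2 → |·| ≈ 398.35, ∠ ≈ 173.77°
|L| = 8 / 398.35 ≈ 0.020083
Gain = 20 log₁₀(0.020083) ≈ -33.94 dB
∠L = 0.00° − 173.77° = -173.77°

-33.9 dB, -173.8°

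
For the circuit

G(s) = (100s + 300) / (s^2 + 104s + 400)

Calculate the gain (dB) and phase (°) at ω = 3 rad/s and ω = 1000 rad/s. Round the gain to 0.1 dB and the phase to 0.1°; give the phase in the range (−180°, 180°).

Substitute s = j3:
Numerator: 100(j3) + 300 = 300 + j300
Denominator: (j3)^2 + 104(j3) + 400 = 391 + j312
|N| = √(300² + 300²) ≈ 424.26, ∠N ≈ 45.00°
|D| = √(391² + 312²) ≈ 500.22, ∠D ≈ 38.59°
|G| = 424.26 / 500.22 ≈ 0.84815
Gain = 20 log₁₀(0.84815) ≈ -1.43 dB
∠G = 45.00° − 38.59° = 6.41°

Substitute s = j1000:
Numerator: 100(j1000) + 300 = 300 + j100000
Denominator: (j1000)^2 + 104(j1000) + 400 = -999600 + j104000
|N| = √(300² + 100000²) ≈ 1e+05, ∠N ≈ 89.83°
|D| = √(999600² + 104000²) ≈ 1.005e+06, ∠D ≈ 174.06°
|G| = 1e+05 / 1.005e+06 ≈ 0.099502
Gain = 20 log₁₀(0.099502) ≈ -20.04 dB
∠G = 89.83° − 174.06° = -84.23°

ω = 3: -1.4 dB, 6.4°; ω = 1000: -20.0 dB, -84.2°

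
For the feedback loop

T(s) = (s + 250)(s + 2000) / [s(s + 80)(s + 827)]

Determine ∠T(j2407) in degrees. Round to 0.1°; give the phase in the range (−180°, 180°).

-114.8°

At s = jω = j2407:
zero (s+250): 250 + j2407 → |·| = √(250²+2407²) = √5856149 ≈ 2419.9, ∠ = arctan(2407/250) ≈ 84.07°
zero (s+2000): 2000 + j2407 → |·| = √(2000²+2407²) = √9793649 ≈ 3129.5, ∠ = arctan(2407/2000) ≈ 50.28°
pole (s+80): 80 + j2407 → |·| = √(80²+2407²) = √5800049 ≈ 2408.3, ∠ = arctan(2407/80) ≈ 88.10°
pole (s+827): 827 + j2407 → |·| = √(827²+2407²) = √6477578 ≈ 2545.1, ∠ = arctan(2407/827) ≈ 71.04°
pole at origin: |s| = 2407, ∠ = 90.00° (in denominator)
∠T = 134.35° − 249.14° = -114.79°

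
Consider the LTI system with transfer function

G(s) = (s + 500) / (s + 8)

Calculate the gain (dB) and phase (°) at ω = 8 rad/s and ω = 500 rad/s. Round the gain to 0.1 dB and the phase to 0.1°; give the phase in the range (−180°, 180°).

ω = 8: 32.9 dB, -44.1°; ω = 500: 3.0 dB, -44.1°

At s = jω = j8:
zero (s+500): 500 + j8 → |·| = √(500²+8²) = √250064 ≈ 500.06, ∠ = arctan(8/500) ≈ 0.92°
pole (s+8): 8 + j8 → |·| = √(8²+8²) = √128 ≈ 11.314, ∠ = arctan(8/8) ≈ 45.00°
|G| = 1 · 500.06 / 11.314 ≈ 44.198
Gain = 20 log₁₀(44.198) ≈ 32.91 dB
∠G = 0.92° − 45.00° = -44.08°

At s = jω = j500:
zero (s+500): 500 + j500 → |·| = √(500²+500²) = √500000 ≈ 707.11, ∠ = arctan(500/500) ≈ 45.00°
pole (s+8): 8 + j500 → |·| = √(8²+500²) = √250064 ≈ 500.06, ∠ = arctan(500/8) ≈ 89.08°
|G| = 1 · 707.11 / 500.06 ≈ 1.4141
Gain = 20 log₁₀(1.4141) ≈ 3.01 dB
∠G = 45.00° − 89.08° = -44.08°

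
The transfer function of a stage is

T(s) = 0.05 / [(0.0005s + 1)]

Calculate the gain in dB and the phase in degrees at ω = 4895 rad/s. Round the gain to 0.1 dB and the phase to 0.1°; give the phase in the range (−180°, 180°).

-34.5 dB, -67.8°

At ω = 4895 rad/s:
pole (1 + j4895·0.0005) = 1 + j2.4475 → |·| ≈ 2.6439, ∠ ≈ 67.78°
|T| = 0.05 · 1 / (2.6439) ≈ 0.018911
Gain = 20 log₁₀(0.018911) ≈ -34.47 dB
∠T = (0°) − (67.78°) = -67.78°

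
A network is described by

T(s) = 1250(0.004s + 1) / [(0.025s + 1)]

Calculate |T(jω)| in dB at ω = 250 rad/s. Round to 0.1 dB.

At ω = 250 rad/s:
zero (1 + j250·0.004) = 1 + j1 → |·| ≈ 1.4142, ∠ ≈ 45.00°
pole (1 + j250·0.025) = 1 + j6.25 → |·| ≈ 6.3295, ∠ ≈ 80.91°
|T| = 1250 · 1.4142 / (6.3295) ≈ 279.29
Gain = 20 log₁₀(279.29) ≈ 48.92 dB

48.9 dB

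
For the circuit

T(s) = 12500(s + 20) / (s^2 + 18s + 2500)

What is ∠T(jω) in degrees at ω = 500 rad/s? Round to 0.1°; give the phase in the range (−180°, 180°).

At s = jω = j500:
zero (s+20): 20 + j500 → |·| = √(20²+500²) = √250400 ≈ 500.4, ∠ = arctan(500/20) ≈ 87.71°
quadratic: (j500)² + 18·j500 + 2500 = -247500 + j9000 → |·| ≈ 2.4766e+05, ∠ ≈ 177.92°
∠T = 87.71° − 177.92° = -90.21°

-90.2°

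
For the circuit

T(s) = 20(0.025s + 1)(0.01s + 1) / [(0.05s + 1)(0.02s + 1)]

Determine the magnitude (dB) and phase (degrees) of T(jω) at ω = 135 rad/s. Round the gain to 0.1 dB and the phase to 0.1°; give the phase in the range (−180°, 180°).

15.6 dB, -24.3°

At ω = 135 rad/s:
zero (1 + j135·0.025) = 1 + j3.375 → |·| ≈ 3.52, ∠ ≈ 73.50°
zero (1 + j135·0.01) = 1 + j1.35 → |·| ≈ 1.68, ∠ ≈ 53.47°
pole (1 + j135·0.05) = 1 + j6.75 → |·| ≈ 6.8237, ∠ ≈ 81.57°
pole (1 + j135·0.02) = 1 + j2.7 → |·| ≈ 2.8792, ∠ ≈ 69.68°
|T| = 20 · 3.52 · 1.68 / (6.8237 · 2.8792) ≈ 6.0199
Gain = 20 log₁₀(6.0199) ≈ 15.59 dB
∠T = (73.50° + 53.47°) − (81.57° + 69.68°) = -24.28°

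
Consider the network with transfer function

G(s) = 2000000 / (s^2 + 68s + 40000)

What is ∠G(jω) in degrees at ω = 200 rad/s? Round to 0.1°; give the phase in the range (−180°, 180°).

At s = jω = j200:
quadratic: (j200)² + 68·j200 + 40000 = 0 + j13600 → |·| ≈ 13600, ∠ ≈ 90.00°
∠G = 0.00° − 90.00° = -90.00°

-90.0°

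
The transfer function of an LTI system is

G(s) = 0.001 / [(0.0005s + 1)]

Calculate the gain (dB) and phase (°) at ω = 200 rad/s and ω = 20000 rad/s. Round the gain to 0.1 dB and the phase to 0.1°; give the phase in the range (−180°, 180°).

ω = 200: -60.0 dB, -5.7°; ω = 20000: -80.0 dB, -84.3°

At ω = 200 rad/s:
pole (1 + j200·0.0005) = 1 + j0.1 → |·| ≈ 1.005, ∠ ≈ 5.71°
|G| = 0.001 · 1 / (1.005) ≈ 0.00099502
Gain = 20 log₁₀(0.00099502) ≈ -60.04 dB
∠G = (0°) − (5.71°) = -5.71°

At ω = 20000 rad/s:
pole (1 + j20000·0.0005) = 1 + j10 → |·| ≈ 10.05, ∠ ≈ 84.29°
|G| = 0.001 · 1 / (10.05) ≈ 9.9502e-05
Gain = 20 log₁₀(9.9502e-05) ≈ -80.04 dB
∠G = (0°) − (84.29°) = -84.29°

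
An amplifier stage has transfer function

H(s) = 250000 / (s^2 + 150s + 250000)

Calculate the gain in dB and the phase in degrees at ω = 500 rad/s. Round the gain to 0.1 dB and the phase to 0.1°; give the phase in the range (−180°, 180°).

10.5 dB, -90.0°

At s = jω = j500:
quadratic: (j500)² + 150·j500 + 250000 = 0 + j75000 → |·| ≈ 75000, ∠ ≈ 90.00°
|H| = 250000 / 75000 ≈ 3.3333
Gain = 20 log₁₀(3.3333) ≈ 10.46 dB
∠H = 0.00° − 90.00° = -90.00°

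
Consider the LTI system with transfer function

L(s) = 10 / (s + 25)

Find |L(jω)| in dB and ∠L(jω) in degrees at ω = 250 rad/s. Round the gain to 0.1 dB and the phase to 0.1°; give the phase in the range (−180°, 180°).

-28.0 dB, -84.3°

At s = jω = j250:
pole (s+25): 25 + j250 → |·| = √(25²+250²) = √63125 ≈ 251.25, ∠ = arctan(250/25) ≈ 84.29°
|L| = 10 / 251.25 ≈ 0.039801
Gain = 20 log₁₀(0.039801) ≈ -28.00 dB
∠L = 0.00° − 84.29° = -84.29°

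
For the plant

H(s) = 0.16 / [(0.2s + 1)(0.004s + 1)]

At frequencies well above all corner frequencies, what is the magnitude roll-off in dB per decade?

Each pole contributes −20 dB/decade at high frequency; each zero contributes +20 dB/decade.
Net: 0 zero(s) − 2 pole(s) → -40 dB/decade.

-40 dB/decade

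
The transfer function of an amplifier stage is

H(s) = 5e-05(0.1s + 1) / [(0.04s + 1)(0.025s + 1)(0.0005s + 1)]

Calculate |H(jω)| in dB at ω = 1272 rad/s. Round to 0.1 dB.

At ω = 1272 rad/s:
zero (1 + j1272·0.1) = 1 + j127.2 → |·| ≈ 127.2, ∠ ≈ 89.55°
pole (1 + j1272·0.04) = 1 + j50.88 → |·| ≈ 50.89, ∠ ≈ 88.87°
pole (1 + j1272·0.025) = 1 + j31.8 → |·| ≈ 31.816, ∠ ≈ 88.20°
pole (1 + j1272·0.0005) = 1 + j0.636 → |·| ≈ 1.1851, ∠ ≈ 32.46°
|H| = 5e-05 · 127.2 / (50.89 · 31.816 · 1.1851) ≈ 3.3145e-06
Gain = 20 log₁₀(3.3145e-06) ≈ -109.59 dB

-109.6 dB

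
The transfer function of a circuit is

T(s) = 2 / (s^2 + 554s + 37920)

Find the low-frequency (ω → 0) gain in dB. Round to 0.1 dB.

-85.6 dB

T(0) = 2 / 37920 ≈ 5.2743e-05
20 log₁₀(5.2743e-05) ≈ -85.56 dB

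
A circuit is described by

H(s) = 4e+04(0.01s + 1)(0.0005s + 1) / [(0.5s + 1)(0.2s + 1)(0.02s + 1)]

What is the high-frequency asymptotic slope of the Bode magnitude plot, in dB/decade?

Each pole contributes −20 dB/decade at high frequency; each zero contributes +20 dB/decade.
Net: 2 zero(s) − 3 pole(s) → -20 dB/decade.

-20 dB/decade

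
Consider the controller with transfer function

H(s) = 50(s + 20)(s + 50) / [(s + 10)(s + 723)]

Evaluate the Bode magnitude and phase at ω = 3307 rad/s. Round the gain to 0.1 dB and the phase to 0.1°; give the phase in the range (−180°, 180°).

33.8 dB, 11.3°

At s = jω = j3307:
zero (s+20): 20 + j3307 → |·| = √(20²+3307²) = √10936649 ≈ 3307.1, ∠ = arctan(3307/20) ≈ 89.65°
zero (s+50): 50 + j3307 → |·| = √(50²+3307²) = √10938749 ≈ 3307.4, ∠ = arctan(3307/50) ≈ 89.13°
pole (s+10): 10 + j3307 → |·| = √(10²+3307²) = √10936349 ≈ 3307, ∠ = arctan(3307/10) ≈ 89.83°
pole (s+723): 723 + j3307 → |·| = √(723²+3307²) = √11458978 ≈ 3385.1, ∠ = arctan(3307/723) ≈ 77.67°
|H| = 50 · 1.0938e+07 / 1.1195e+07 ≈ 48.852
Gain = 20 log₁₀(48.852) ≈ 33.78 dB
∠H = 178.78° − 167.50° = 11.28°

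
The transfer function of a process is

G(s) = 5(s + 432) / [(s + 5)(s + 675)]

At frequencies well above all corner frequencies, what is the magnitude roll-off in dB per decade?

Each pole contributes −20 dB/decade at high frequency; each zero contributes +20 dB/decade.
Net: 1 zero(s) − 2 pole(s) → -20 dB/decade.

-20 dB/decade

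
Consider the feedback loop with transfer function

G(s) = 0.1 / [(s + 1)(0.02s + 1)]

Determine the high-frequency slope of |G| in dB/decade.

-40 dB/decade

Each pole contributes −20 dB/decade at high frequency; each zero contributes +20 dB/decade.
Net: 0 zero(s) − 2 pole(s) → -40 dB/decade.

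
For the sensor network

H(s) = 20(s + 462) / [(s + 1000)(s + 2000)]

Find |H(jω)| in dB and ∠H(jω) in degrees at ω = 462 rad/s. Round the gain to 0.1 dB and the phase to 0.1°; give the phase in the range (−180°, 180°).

At s = jω = j462:
zero (s+462): 462 + j462 → |·| = √(462²+462²) = √426888 ≈ 653.37, ∠ = arctan(462/462) ≈ 45.00°
pole (s+1000): 1000 + j462 → |·| = √(1000²+462²) = √1213444 ≈ 1101.6, ∠ = arctan(462/1000) ≈ 24.80°
pole (s+2000): 2000 + j462 → |·| = √(2000²+462²) = √4213444 ≈ 2052.7, ∠ = arctan(462/2000) ≈ 13.01°
|H| = 20 · 653.37 / 2.2613e+06 ≈ 0.0057787
Gain = 20 log₁₀(0.0057787) ≈ -44.76 dB
∠H = 45.00° − 37.81° = 7.19°

-44.8 dB, 7.2°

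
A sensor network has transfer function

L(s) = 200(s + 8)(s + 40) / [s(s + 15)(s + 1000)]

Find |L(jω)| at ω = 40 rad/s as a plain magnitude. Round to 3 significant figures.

0.270

At s = jω = j40:
zero (s+8): 8 + j40 → |·| = √(8²+40²) = √1664 ≈ 40.792, ∠ = arctan(40/8) ≈ 78.69°
zero (s+40): 40 + j40 → |·| = √(40²+40²) = √3200 ≈ 56.569, ∠ = arctan(40/40) ≈ 45.00°
pole (s+15): 15 + j40 → |·| = √(15²+40²) = √1825 ≈ 42.72, ∠ = arctan(40/15) ≈ 69.44°
pole (s+1000): 1000 + j40 → |·| = √(1000²+40²) = √1001600 ≈ 1000.8, ∠ = arctan(40/1000) ≈ 2.29°
pole at origin: |s| = 40, ∠ = 90.00° (in denominator)
|L| = 200 · 2307.6 / 1.7102e+06 ≈ 0.26986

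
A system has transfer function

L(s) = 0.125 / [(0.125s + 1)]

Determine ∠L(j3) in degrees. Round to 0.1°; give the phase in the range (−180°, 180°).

At ω = 3 rad/s:
pole (1 + j3·0.125) = 1 + j0.375 → |·| ≈ 1.068, ∠ ≈ 20.56°
∠L = (0°) − (20.56°) = -20.56°

-20.6°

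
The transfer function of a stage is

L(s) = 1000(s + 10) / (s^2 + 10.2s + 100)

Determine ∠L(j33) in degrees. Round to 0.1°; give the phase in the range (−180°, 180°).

-88.1°

At s = jω = j33:
zero (s+10): 10 + j33 → |·| = √(10²+33²) = √1189 ≈ 34.482, ∠ = arctan(33/10) ≈ 73.14°
quadratic: (j33)² + 10.2·j33 + 100 = -989 + j336.6 → |·| ≈ 1044.7, ∠ ≈ 161.20°
∠L = 73.14° − 161.20° = -88.06°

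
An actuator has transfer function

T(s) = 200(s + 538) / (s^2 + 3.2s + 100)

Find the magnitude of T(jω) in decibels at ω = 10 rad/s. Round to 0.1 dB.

70.5 dB

At s = jω = j10:
zero (s+538): 538 + j10 → |·| = √(538²+10²) = √289544 ≈ 538.09, ∠ = arctan(10/538) ≈ 1.06°
quadratic: (j10)² + 3.2·j10 + 100 = 0 + j32 → |·| ≈ 32, ∠ ≈ 90.00°
|T| = 200 · 538.09 / 32 ≈ 3363.1
Gain = 20 log₁₀(3363.1) ≈ 70.53 dB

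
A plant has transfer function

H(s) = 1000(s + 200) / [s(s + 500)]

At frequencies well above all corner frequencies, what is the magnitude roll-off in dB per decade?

Each pole contributes −20 dB/decade at high frequency; each zero contributes +20 dB/decade.
Net: 1 zero(s) − 2 pole(s) → -20 dB/decade.

-20 dB/decade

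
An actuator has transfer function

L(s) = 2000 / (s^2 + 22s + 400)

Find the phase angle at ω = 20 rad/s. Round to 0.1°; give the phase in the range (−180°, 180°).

-90.0°

At s = jω = j20:
quadratic: (j20)² + 22·j20 + 400 = 0 + j440 → |·| ≈ 440, ∠ ≈ 90.00°
∠L = 0.00° − 90.00° = -90.00°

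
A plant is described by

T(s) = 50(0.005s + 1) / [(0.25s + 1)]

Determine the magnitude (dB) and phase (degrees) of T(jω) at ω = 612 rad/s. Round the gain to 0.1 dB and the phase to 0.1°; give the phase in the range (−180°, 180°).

At ω = 612 rad/s:
zero (1 + j612·0.005) = 1 + j3.06 → |·| ≈ 3.2193, ∠ ≈ 71.90°
pole (1 + j612·0.25) = 1 + j153 → |·| ≈ 153, ∠ ≈ 89.63°
|T| = 50 · 3.2193 / (153) ≈ 1.0521
Gain = 20 log₁₀(1.0521) ≈ 0.44 dB
∠T = (71.90°) − (89.63°) = -17.73°

0.4 dB, -17.7°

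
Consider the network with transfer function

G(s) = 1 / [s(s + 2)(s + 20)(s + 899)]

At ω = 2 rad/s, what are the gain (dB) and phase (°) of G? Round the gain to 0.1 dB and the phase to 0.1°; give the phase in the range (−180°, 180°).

At s = jω = j2:
pole (s+2): 2 + j2 → |·| = √(2²+2²) = √8 ≈ 2.8284, ∠ = arctan(2/2) ≈ 45.00°
pole (s+20): 20 + j2 → |·| = √(20²+2²) = √404 ≈ 20.1, ∠ = arctan(2/20) ≈ 5.71°
pole (s+899): 899 + j2 → |·| = √(899²+2²) = √808205 ≈ 899, ∠ = arctan(2/899) ≈ 0.13°
pole at origin: |s| = 2, ∠ = 90.00° (in denominator)
|G| = 1 / 1.0222e+05 ≈ 9.7828e-06
Gain = 20 log₁₀(9.7828e-06) ≈ -100.19 dB
∠G = 0.00° − 140.84° = -140.84°

-100.2 dB, -140.8°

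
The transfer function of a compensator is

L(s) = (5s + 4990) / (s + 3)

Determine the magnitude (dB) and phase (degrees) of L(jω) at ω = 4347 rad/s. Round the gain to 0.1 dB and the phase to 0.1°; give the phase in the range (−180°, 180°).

Substitute s = j4347:
Numerator: 5(j4347) + 4990 = 4990 + j21735
Denominator: (j4347) + 3 = 3 + j4347
|N| = √(4990² + 21735²) ≈ 22300, ∠N ≈ 77.07°
|D| = √(3² + 4347²) ≈ 4347, ∠D ≈ 89.96°
|L| = 22300 / 4347 ≈ 5.13
Gain = 20 log₁₀(5.13) ≈ 14.20 dB
∠L = 77.07° − 89.96° = -12.89°

14.2 dB, -12.9°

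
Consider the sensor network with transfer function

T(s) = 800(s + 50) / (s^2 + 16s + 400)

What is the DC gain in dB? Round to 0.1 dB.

40.0 dB

T(0) = 800·50 / 400 = 100
20 log₁₀(100) ≈ 40.00 dB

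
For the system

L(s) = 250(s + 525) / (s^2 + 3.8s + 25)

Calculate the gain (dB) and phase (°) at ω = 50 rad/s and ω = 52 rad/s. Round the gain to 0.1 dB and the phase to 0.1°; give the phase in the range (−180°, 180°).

At s = jω = j50:
zero (s+525): 525 + j50 → |·| = √(525²+50²) = √278125 ≈ 527.38, ∠ = arctan(50/525) ≈ 5.44°
quadratic: (j50)² + 3.8·j50 + 25 = -2475 + j190 → |·| ≈ 2482.3, ∠ ≈ 175.61°
|L| = 250 · 527.38 / 2482.3 ≈ 53.114
Gain = 20 log₁₀(53.114) ≈ 34.50 dB
∠L = 5.44° − 175.61° = -170.17°

At s = jω = j52:
zero (s+525): 525 + j52 → |·| = √(525²+52²) = √278329 ≈ 527.57, ∠ = arctan(52/525) ≈ 5.66°
quadratic: (j52)² + 3.8·j52 + 25 = -2679 + j197.6 → |·| ≈ 2686.3, ∠ ≈ 175.78°
|L| = 250 · 527.57 / 2686.3 ≈ 49.098
Gain = 20 log₁₀(49.098) ≈ 33.82 dB
∠L = 5.66° − 175.78° = -170.12°

ω = 50: 34.5 dB, -170.2°; ω = 52: 33.8 dB, -170.1°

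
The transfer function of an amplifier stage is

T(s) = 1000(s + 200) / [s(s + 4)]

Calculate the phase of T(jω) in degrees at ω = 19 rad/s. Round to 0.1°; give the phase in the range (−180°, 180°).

-162.7°

At s = jω = j19:
zero (s+200): 200 + j19 → |·| = √(200²+19²) = √40361 ≈ 200.9, ∠ = arctan(19/200) ≈ 5.43°
pole (s+4): 4 + j19 → |·| = √(4²+19²) = √377 ≈ 19.416, ∠ = arctan(19/4) ≈ 78.11°
pole at origin: |s| = 19, ∠ = 90.00° (in denominator)
∠T = 5.43° − 168.11° = -162.68°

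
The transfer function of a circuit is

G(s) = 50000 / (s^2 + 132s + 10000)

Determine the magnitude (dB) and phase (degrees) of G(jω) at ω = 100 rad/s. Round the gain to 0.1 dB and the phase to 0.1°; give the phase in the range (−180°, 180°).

At s = jω = j100:
quadratic: (j100)² + 132·j100 + 10000 = 0 + j13200 → |·| ≈ 13200, ∠ ≈ 90.00°
|G| = 50000 / 13200 ≈ 3.7879
Gain = 20 log₁₀(3.7879) ≈ 11.57 dB
∠G = 0.00° − 90.00° = -90.00°

11.6 dB, -90.0°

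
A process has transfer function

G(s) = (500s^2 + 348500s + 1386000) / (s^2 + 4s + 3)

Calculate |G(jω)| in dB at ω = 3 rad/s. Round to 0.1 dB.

102.2 dB

Substitute s = j3:
Numerator: 500(j3)^2 + 348500(j3) + 1386000 = 1381500 + j1045500
Denominator: (j3)^2 + 4(j3) + 3 = -6 + j12
|N| = √(1381500² + 1045500²) ≈ 1.7325e+06, ∠N ≈ 37.12°
|D| = √(6² + 12²) ≈ 13.416, ∠D ≈ 116.57°
|G| = 1.7325e+06 / 13.416 ≈ 1.2914e+05
Gain = 20 log₁₀(1.2914e+05) ≈ 102.22 dB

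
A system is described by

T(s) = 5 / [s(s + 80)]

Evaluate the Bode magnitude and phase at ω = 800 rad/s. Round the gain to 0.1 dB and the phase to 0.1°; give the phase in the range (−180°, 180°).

At s = jω = j800:
pole (s+80): 80 + j800 → |·| = √(80²+800²) = √646400 ≈ 803.99, ∠ = arctan(800/80) ≈ 84.29°
pole at origin: |s| = 800, ∠ = 90.00° (in denominator)
|T| = 5 / 6.4319e+05 ≈ 7.7738e-06
Gain = 20 log₁₀(7.7738e-06) ≈ -102.19 dB
∠T = 0.00° − 174.29° = -174.29°

-102.2 dB, -174.3°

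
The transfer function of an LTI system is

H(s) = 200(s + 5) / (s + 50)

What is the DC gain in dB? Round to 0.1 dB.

26.0 dB

H(0) = 200·5 / (50) = 20
20 log₁₀(20) ≈ 26.02 dB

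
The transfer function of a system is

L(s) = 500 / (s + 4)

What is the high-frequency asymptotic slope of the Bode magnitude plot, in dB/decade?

Each pole contributes −20 dB/decade at high frequency; each zero contributes +20 dB/decade.
Net: 0 zero(s) − 1 pole(s) → -20 dB/decade.

-20 dB/decade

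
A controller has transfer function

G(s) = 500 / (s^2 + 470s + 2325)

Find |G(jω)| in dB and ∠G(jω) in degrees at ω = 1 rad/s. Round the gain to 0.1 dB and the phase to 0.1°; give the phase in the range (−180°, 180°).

Substitute s = j1:
Numerator: 500 = 500 + j0
Denominator: (j1)^2 + 470(j1) + 2325 = 2324 + j470
|N| = √(500² + 0²) ≈ 500, ∠N ≈ 0.00°
|D| = √(2324² + 470²) ≈ 2371, ∠D ≈ 11.43°
|G| = 500 / 2371 ≈ 0.21088
Gain = 20 log₁₀(0.21088) ≈ -13.52 dB
∠G = 0.00° − 11.43° = -11.43°

-13.5 dB, -11.4°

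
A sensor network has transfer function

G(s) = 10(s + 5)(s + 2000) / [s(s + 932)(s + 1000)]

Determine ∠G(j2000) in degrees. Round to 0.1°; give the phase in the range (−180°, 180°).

-83.6°

At s = jω = j2000:
zero (s+5): 5 + j2000 → |·| = √(5²+2000²) = √4000025 ≈ 2000, ∠ = arctan(2000/5) ≈ 89.86°
zero (s+2000): 2000 + j2000 → |·| = √(2000²+2000²) = √8000000 ≈ 2828.4, ∠ = arctan(2000/2000) ≈ 45.00°
pole (s+932): 932 + j2000 → |·| = √(932²+2000²) = √4868624 ≈ 2206.5, ∠ = arctan(2000/932) ≈ 65.01°
pole (s+1000): 1000 + j2000 → |·| = √(1000²+2000²) = √5000000 ≈ 2236.1, ∠ = arctan(2000/1000) ≈ 63.43°
pole at origin: |s| = 2000, ∠ = 90.00° (in denominator)
∠G = 134.86° − 218.44° = -83.58°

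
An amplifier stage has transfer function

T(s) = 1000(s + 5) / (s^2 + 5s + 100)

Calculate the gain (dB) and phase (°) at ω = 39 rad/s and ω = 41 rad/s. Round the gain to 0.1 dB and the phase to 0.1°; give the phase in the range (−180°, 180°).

ω = 39: 28.8 dB, -89.5°; ω = 41: 28.3 dB, -89.6°

At s = jω = j39:
zero (s+5): 5 + j39 → |·| = √(5²+39²) = √1546 ≈ 39.319, ∠ = arctan(39/5) ≈ 82.69°
quadratic: (j39)² + 5·j39 + 100 = -1421 + j195 → |·| ≈ 1434.3, ∠ ≈ 172.19°
|T| = 1000 · 39.319 / 1434.3 ≈ 27.413
Gain = 20 log₁₀(27.413) ≈ 28.76 dB
∠T = 82.69° − 172.19° = -89.50°

At s = jω = j41:
zero (s+5): 5 + j41 → |·| = √(5²+41²) = √1706 ≈ 41.304, ∠ = arctan(41/5) ≈ 83.05°
quadratic: (j41)² + 5·j41 + 100 = -1581 + j205 → |·| ≈ 1594.2, ∠ ≈ 172.61°
|T| = 1000 · 41.304 / 1594.2 ≈ 25.909
Gain = 20 log₁₀(25.909) ≈ 28.27 dB
∠T = 83.05° − 172.61° = -89.56°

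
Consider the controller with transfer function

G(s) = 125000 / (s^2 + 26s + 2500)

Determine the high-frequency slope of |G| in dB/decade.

Each pole contributes −20 dB/decade at high frequency; each zero contributes +20 dB/decade.
Net: 0 zero(s) − 2 pole(s) → -40 dB/decade.

-40 dB/decade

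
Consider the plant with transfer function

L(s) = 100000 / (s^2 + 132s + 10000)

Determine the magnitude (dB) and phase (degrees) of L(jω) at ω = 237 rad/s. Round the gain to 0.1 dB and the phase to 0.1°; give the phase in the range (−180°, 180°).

At s = jω = j237:
quadratic: (j237)² + 132·j237 + 10000 = -46169 + j31284 → |·| ≈ 55770, ∠ ≈ 145.88°
|L| = 100000 / 55770 ≈ 1.7931
Gain = 20 log₁₀(1.7931) ≈ 5.07 dB
∠L = 0.00° − 145.88° = -145.88°

5.1 dB, -145.9°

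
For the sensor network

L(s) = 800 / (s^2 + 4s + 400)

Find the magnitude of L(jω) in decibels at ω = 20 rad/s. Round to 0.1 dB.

20.0 dB

At s = jω = j20:
quadratic: (j20)² + 4·j20 + 400 = 0 + j80 → |·| ≈ 80, ∠ ≈ 90.00°
|L| = 800 / 80 ≈ 10
Gain = 20 log₁₀(10) ≈ 20.00 dB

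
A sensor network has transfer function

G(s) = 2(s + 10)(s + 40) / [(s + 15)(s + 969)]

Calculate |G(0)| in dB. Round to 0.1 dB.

G(0) = 2·10·40 / (15·969) ≈ 0.05504
20 log₁₀(0.05504) ≈ -25.19 dB

-25.2 dB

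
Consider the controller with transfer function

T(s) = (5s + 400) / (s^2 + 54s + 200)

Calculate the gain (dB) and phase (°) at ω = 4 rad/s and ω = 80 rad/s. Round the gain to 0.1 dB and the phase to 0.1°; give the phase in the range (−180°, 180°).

Substitute s = j4:
Numerator: 5(j4) + 400 = 400 + j20
Denominator: (j4)^2 + 54(j4) + 200 = 184 + j216
|N| = √(400² + 20²) ≈ 400.5, ∠N ≈ 2.86°
|D| = √(184² + 216²) ≈ 283.75, ∠D ≈ 49.57°
|T| = 400.5 / 283.75 ≈ 1.4115
Gain = 20 log₁₀(1.4115) ≈ 2.99 dB
∠T = 2.86° − 49.57° = -46.71°

Substitute s = j80:
Numerator: 5(j80) + 400 = 400 + j400
Denominator: (j80)^2 + 54(j80) + 200 = -6200 + j4320
|N| = √(400² + 400²) ≈ 565.69, ∠N ≈ 45.00°
|D| = √(6200² + 4320²) ≈ 7556.6, ∠D ≈ 145.13°
|T| = 565.69 / 7556.6 ≈ 0.07486
Gain = 20 log₁₀(0.07486) ≈ -22.52 dB
∠T = 45.00° − 145.13° = -100.13°

ω = 4: 3.0 dB, -46.7°; ω = 80: -22.5 dB, -100.1°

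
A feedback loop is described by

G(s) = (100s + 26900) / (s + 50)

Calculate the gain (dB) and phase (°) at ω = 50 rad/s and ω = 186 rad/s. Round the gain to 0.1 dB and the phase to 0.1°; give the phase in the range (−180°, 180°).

ω = 50: 51.8 dB, -34.5°; ω = 186: 44.6 dB, -40.3°

Substitute s = j50:
Numerator: 100(j50) + 26900 = 26900 + j5000
Denominator: (j50) + 50 = 50 + j50
|N| = √(26900² + 5000²) ≈ 27361, ∠N ≈ 10.53°
|D| = √(50² + 50²) ≈ 70.711, ∠D ≈ 45.00°
|G| = 27361 / 70.711 ≈ 386.94
Gain = 20 log₁₀(386.94) ≈ 51.75 dB
∠G = 10.53° − 45.00° = -34.47°

Substitute s = j186:
Numerator: 100(j186) + 26900 = 26900 + j18600
Denominator: (j186) + 50 = 50 + j186
|N| = √(26900² + 18600²) ≈ 32704, ∠N ≈ 34.66°
|D| = √(50² + 186²) ≈ 192.6, ∠D ≈ 74.95°
|G| = 32704 / 192.6 ≈ 169.8
Gain = 20 log₁₀(169.8) ≈ 44.60 dB
∠G = 34.66° − 74.95° = -40.29°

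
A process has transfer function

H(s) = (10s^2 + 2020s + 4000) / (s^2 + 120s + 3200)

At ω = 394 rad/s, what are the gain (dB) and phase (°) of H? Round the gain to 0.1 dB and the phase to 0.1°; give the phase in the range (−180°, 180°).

20.8 dB, -9.9°

Substitute s = j394:
Numerator: 10(j394)^2 + 2020(j394) + 4000 = -1548360 + j795880
Denominator: (j394)^2 + 120(j394) + 3200 = -152036 + j47280
|N| = √(1548360² + 795880²) ≈ 1.7409e+06, ∠N ≈ 152.80°
|D| = √(152036² + 47280²) ≈ 1.5922e+05, ∠D ≈ 162.73°
|H| = 1.7409e+06 / 1.5922e+05 ≈ 10.934
Gain = 20 log₁₀(10.934) ≈ 20.78 dB
∠H = 152.80° − 162.73° = -9.93°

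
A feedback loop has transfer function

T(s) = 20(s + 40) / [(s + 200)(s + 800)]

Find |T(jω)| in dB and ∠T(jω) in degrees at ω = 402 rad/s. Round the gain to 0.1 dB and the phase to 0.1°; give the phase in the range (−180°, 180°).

-33.9 dB, -5.9°

At s = jω = j402:
zero (s+40): 40 + j402 → |·| = √(40²+402²) = √163204 ≈ 403.99, ∠ = arctan(402/40) ≈ 84.32°
pole (s+200): 200 + j402 → |·| = √(200²+402²) = √201604 ≈ 449, ∠ = arctan(402/200) ≈ 63.55°
pole (s+800): 800 + j402 → |·| = √(800²+402²) = √801604 ≈ 895.32, ∠ = arctan(402/800) ≈ 26.68°
|T| = 20 · 403.99 / 4.02e+05 ≈ 0.020099
Gain = 20 log₁₀(0.020099) ≈ -33.94 dB
∠T = 84.32° − 90.23° = -5.91°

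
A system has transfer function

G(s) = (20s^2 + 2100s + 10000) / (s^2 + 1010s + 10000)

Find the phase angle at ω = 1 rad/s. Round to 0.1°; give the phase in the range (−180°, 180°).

Substitute s = j1:
Numerator: 20(j1)^2 + 2100(j1) + 10000 = 9980 + j2100
Denominator: (j1)^2 + 1010(j1) + 10000 = 9999 + j1010
|N| = √(9980² + 2100²) ≈ 10199, ∠N ≈ 11.88°
|D| = √(9999² + 1010²) ≈ 10050, ∠D ≈ 5.77°
∠G = 11.88° − 5.77° = 6.11°

6.1°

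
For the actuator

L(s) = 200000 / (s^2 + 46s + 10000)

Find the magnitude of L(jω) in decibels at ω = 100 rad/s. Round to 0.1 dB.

At s = jω = j100:
quadratic: (j100)² + 46·j100 + 10000 = 0 + j4600 → |·| ≈ 4600, ∠ ≈ 90.00°
|L| = 200000 / 4600 ≈ 43.478
Gain = 20 log₁₀(43.478) ≈ 32.77 dB

32.8 dB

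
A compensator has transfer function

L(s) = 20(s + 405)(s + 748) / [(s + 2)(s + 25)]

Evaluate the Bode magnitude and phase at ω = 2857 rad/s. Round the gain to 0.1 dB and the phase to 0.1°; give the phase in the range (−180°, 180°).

26.4 dB, -22.2°

At s = jω = j2857:
zero (s+405): 405 + j2857 → |·| = √(405²+2857²) = √8326474 ≈ 2885.6, ∠ = arctan(2857/405) ≈ 81.93°
zero (s+748): 748 + j2857 → |·| = √(748²+2857²) = √8721953 ≈ 2953.3, ∠ = arctan(2857/748) ≈ 75.33°
pole (s+2): 2 + j2857 → |·| = √(2²+2857²) = √8162453 ≈ 2857, ∠ = arctan(2857/2) ≈ 89.96°
pole (s+25): 25 + j2857 → |·| = √(25²+2857²) = √8163074 ≈ 2857.1, ∠ = arctan(2857/25) ≈ 89.50°
|L| = 20 · 8.522e+06 / 8.1627e+06 ≈ 20.88
Gain = 20 log₁₀(20.88) ≈ 26.39 dB
∠L = 157.26° − 179.46° = -22.20°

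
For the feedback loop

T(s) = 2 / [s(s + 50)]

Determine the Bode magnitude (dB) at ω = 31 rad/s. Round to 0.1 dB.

At s = jω = j31:
pole (s+50): 50 + j31 → |·| = √(50²+31²) = √3461 ≈ 58.83, ∠ = arctan(31/50) ≈ 31.80°
pole at origin: |s| = 31, ∠ = 90.00° (in denominator)
|T| = 2 / 1823.7 ≈ 0.0010967
Gain = 20 log₁₀(0.0010967) ≈ -59.20 dB

-59.2 dB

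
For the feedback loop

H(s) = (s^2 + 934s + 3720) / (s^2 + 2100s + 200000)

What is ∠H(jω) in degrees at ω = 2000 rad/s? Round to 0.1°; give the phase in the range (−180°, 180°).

22.8°

Substitute s = j2000:
Numerator: (j2000)^2 + 934(j2000) + 3720 = -3996280 + j1868000
Denominator: (j2000)^2 + 2100(j2000) + 200000 = -3800000 + j4200000
|N| = √(3996280² + 1868000²) ≈ 4.4113e+06, ∠N ≈ 154.95°
|D| = √(3800000² + 4200000²) ≈ 5.6639e+06, ∠D ≈ 132.14°
∠H = 154.95° − 132.14° = 22.81°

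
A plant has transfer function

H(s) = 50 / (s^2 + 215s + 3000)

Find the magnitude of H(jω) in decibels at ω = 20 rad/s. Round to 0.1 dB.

Substitute s = j20:
Numerator: 50 = 50 + j0
Denominator: (j20)^2 + 215(j20) + 3000 = 2600 + j4300
|N| = √(50² + 0²) ≈ 50, ∠N ≈ 0.00°
|D| = √(2600² + 4300²) ≈ 5024.9, ∠D ≈ 58.84°
|H| = 50 / 5024.9 ≈ 0.0099504
Gain = 20 log₁₀(0.0099504) ≈ -40.04 dB

-40.0 dB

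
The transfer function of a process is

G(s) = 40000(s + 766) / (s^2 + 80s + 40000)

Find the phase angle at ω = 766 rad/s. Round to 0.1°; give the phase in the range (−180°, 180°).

-128.6°

At s = jω = j766:
zero (s+766): 766 + j766 → |·| = √(766²+766²) = √1173512 ≈ 1083.3, ∠ = arctan(766/766) ≈ 45.00°
quadratic: (j766)² + 80·j766 + 40000 = -546756 + j61280 → |·| ≈ 5.5018e+05, ∠ ≈ 173.61°
∠G = 45.00° − 173.61° = -128.61°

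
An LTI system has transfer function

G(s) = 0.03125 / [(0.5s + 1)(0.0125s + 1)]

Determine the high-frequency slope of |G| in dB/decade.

-40 dB/decade

Each pole contributes −20 dB/decade at high frequency; each zero contributes +20 dB/decade.
Net: 0 zero(s) − 2 pole(s) → -40 dB/decade.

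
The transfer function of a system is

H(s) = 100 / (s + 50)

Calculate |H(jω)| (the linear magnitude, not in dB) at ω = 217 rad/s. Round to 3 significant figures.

At s = jω = j217:
pole (s+50): 50 + j217 → |·| = √(50²+217²) = √49589 ≈ 222.69, ∠ = arctan(217/50) ≈ 77.02°
|H| = 100 / 222.69 ≈ 0.44905

0.449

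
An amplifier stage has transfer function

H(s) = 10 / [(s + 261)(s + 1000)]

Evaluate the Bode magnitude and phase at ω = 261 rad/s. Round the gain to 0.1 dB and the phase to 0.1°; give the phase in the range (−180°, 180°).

-91.6 dB, -59.6°

At s = jω = j261:
pole (s+261): 261 + j261 → |·| = √(261²+261²) = √136242 ≈ 369.11, ∠ = arctan(261/261) ≈ 45.00°
pole (s+1000): 1000 + j261 → |·| = √(1000²+261²) = √1068121 ≈ 1033.5, ∠ = arctan(261/1000) ≈ 14.63°
|H| = 10 / 3.8148e+05 ≈ 2.6214e-05
Gain = 20 log₁₀(2.6214e-05) ≈ -91.63 dB
∠H = 0.00° − 59.63° = -59.63°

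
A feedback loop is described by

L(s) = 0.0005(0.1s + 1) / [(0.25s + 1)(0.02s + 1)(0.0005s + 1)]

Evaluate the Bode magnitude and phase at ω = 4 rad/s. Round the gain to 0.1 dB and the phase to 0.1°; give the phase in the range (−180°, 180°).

-68.4 dB, -27.9°

At ω = 4 rad/s:
zero (1 + j4·0.1) = 1 + j0.4 → |·| ≈ 1.077, ∠ ≈ 21.80°
pole (1 + j4·0.25) = 1 + j1 → |·| ≈ 1.4142, ∠ ≈ 45.00°
pole (1 + j4·0.02) = 1 + j0.08 → |·| ≈ 1.0032, ∠ ≈ 4.57°
pole (1 + j4·0.0005) = 1 + j0.002 → |·| ≈ 1, ∠ ≈ 0.11°
|L| = 0.0005 · 1.077 / (1.4142 · 1.0032 · 1) ≈ 0.00037957
Gain = 20 log₁₀(0.00037957) ≈ -68.41 dB
∠L = (21.80°) − (45.00° + 4.57° + 0.11°) = -27.88°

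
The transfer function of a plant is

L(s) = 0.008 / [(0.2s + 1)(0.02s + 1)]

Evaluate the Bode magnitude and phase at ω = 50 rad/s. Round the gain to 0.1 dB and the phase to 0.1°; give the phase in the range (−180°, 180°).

At ω = 50 rad/s:
pole (1 + j50·0.2) = 1 + j10 → |·| ≈ 10.05, ∠ ≈ 84.29°
pole (1 + j50·0.02) = 1 + j1 → |·| ≈ 1.4142, ∠ ≈ 45.00°
|L| = 0.008 · 1 / (10.05 · 1.4142) ≈ 0.00056288
Gain = 20 log₁₀(0.00056288) ≈ -64.99 dB
∠L = (0°) − (84.29° + 45.00°) = -129.29°

-65.0 dB, -129.3°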